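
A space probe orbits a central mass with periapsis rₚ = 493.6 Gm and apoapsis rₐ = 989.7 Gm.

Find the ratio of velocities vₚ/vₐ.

Convert to SI: rₚ = 493.6 Gm = 4.936e+11 m; rₐ = 989.7 Gm = 9.897e+11 m.
Conservation of angular momentum gives rₚvₚ = rₐvₐ, so vₚ/vₐ = rₐ/rₚ.
vₚ/vₐ = 9.897e+11 / 4.936e+11 ≈ 2.005.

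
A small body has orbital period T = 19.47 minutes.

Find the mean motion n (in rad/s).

Convert to SI: T = 19.47 minutes = 1168.2 s.
n = 2π / T.
n = 2π / 1168.2 s ≈ 0.005379 rad/s.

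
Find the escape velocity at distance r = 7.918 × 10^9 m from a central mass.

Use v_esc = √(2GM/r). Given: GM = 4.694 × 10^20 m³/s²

Escape velocity comes from setting total energy to zero: ½v² − GM/r = 0 ⇒ v_esc = √(2GM / r).
v_esc = √(2 · 4.694e+20 / 7.918e+09) m/s ≈ 3.443e+05 m/s = 344.3 km/s.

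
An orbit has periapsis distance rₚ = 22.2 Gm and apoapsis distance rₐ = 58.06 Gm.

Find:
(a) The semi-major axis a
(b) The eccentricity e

Convert to SI: rₚ = 22.2 Gm = 2.22e+10 m; rₐ = 58.06 Gm = 5.806e+10 m.
(a) a = (rₚ + rₐ) / 2 = (2.22e+10 + 5.806e+10) / 2 ≈ 4.013e+10 m = 40.13 Gm.
(b) e = (rₐ − rₚ) / (rₐ + rₚ) = (5.806e+10 − 2.22e+10) / (5.806e+10 + 2.22e+10) ≈ 0.4468.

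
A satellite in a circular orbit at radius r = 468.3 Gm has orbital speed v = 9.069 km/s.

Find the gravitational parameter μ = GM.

Convert to SI: r = 468.3 Gm = 4.683e+11 m; v = 9.069 km/s = 9069 m/s.
For a circular orbit v² = GM/r, so GM = v² · r.
GM = (9069)² · 4.683e+11 m³/s² ≈ 3.852e+19 m³/s² = 3.852 × 10^19 m³/s².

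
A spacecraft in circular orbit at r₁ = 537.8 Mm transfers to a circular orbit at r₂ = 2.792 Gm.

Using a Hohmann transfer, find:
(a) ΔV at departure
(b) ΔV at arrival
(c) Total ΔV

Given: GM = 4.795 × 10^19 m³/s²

Convert to SI: r₁ = 537.8 Mm = 5.378e+08 m; r₂ = 2.792 Gm = 2.792e+09 m.
Transfer semi-major axis: a_t = (r₁ + r₂)/2 = (5.378e+08 + 2.792e+09)/2 = 1.6649e+09 m.
Circular speeds: v₁ = √(GM/r₁) = 298596 m/s, v₂ = √(GM/r₂) = 131050 m/s.
Transfer speeds (vis-viva v² = GM(2/r − 1/a_t)): v₁ᵗ = 386676 m/s, v₂ᵗ = 74482.3 m/s.
(a) ΔV₁ = |v₁ᵗ − v₁| ≈ 8.808e+04 m/s = 88.08 km/s.
(b) ΔV₂ = |v₂ − v₂ᵗ| ≈ 5.657e+04 m/s = 56.57 km/s.
(c) ΔV_total = ΔV₁ + ΔV₂ ≈ 1.446e+05 m/s = 144.6 km/s.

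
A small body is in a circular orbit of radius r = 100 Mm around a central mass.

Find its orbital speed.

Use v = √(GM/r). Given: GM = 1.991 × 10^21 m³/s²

Convert to SI: r = 100 Mm = 1e+08 m.
For a circular orbit, gravity supplies the centripetal force, so v = √(GM / r).
v = √(1.991e+21 / 1e+08) m/s ≈ 4.462e+06 m/s = 4462 km/s.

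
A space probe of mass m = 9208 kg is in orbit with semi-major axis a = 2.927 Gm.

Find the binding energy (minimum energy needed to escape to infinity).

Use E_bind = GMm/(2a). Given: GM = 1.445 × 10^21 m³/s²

Convert to SI: a = 2.927 Gm = 2.927e+09 m.
Total orbital energy is E = −GMm/(2a); binding energy is E_bind = −E = GMm/(2a).
E_bind = 1.445e+21 · 9208 / (2 · 2.927e+09) J ≈ 2.273e+15 J = 2.273 PJ.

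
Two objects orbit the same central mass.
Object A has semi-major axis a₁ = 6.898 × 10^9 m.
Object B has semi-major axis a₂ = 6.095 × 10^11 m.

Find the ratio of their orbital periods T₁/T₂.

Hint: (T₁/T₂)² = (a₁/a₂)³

From Kepler's third law, (T₁/T₂)² = (a₁/a₂)³, so T₁/T₂ = (a₁/a₂)^(3/2).
a₁/a₂ = 6.898e+09 / 6.095e+11 = 0.0113175.
T₁/T₂ = (0.0113175)^(3/2) ≈ 0.001204.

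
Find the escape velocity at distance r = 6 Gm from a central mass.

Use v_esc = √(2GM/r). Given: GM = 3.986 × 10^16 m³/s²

Convert to SI: r = 6 Gm = 6e+09 m.
Escape velocity comes from setting total energy to zero: ½v² − GM/r = 0 ⇒ v_esc = √(2GM / r).
v_esc = √(2 · 3.986e+16 / 6e+09) m/s ≈ 3645 m/s = 3.645 km/s.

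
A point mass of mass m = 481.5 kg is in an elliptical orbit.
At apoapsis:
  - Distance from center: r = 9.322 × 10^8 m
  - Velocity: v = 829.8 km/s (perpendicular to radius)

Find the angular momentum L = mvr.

Convert to SI: v = 829.8 km/s = 829800 m/s.
Since v is perpendicular to r, L = m · v · r.
L = 481.5 · 829800 · 9.322e+08 kg·m²/s ≈ 3.725e+17 kg·m²/s.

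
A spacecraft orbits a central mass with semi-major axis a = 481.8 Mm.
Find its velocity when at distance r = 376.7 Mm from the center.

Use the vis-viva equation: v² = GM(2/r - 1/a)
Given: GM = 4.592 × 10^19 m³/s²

Convert to SI: a = 481.8 Mm = 4.818e+08 m; r = 376.7 Mm = 3.767e+08 m.
Vis-viva: v = √(GM · (2/r − 1/a)).
2/r − 1/a = 2/3.767e+08 − 1/4.818e+08 = 3.23371e-09 m⁻¹.
v = √(4.592e+19 · 3.23371e-09) m/s ≈ 3.853e+05 m/s = 385.3 km/s.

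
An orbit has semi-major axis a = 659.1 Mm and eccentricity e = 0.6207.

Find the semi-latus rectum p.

Convert to SI: a = 659.1 Mm = 6.591e+08 m.
p = a (1 − e²).
p = 6.591e+08 · (1 − (0.6207)²) = 6.591e+08 · 0.614732 ≈ 4.052e+08 m = 405.2 Mm.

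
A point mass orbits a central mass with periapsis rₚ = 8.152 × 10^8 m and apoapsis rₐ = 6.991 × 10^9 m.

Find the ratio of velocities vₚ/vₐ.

Conservation of angular momentum gives rₚvₚ = rₐvₐ, so vₚ/vₐ = rₐ/rₚ.
vₚ/vₐ = 6.991e+09 / 8.152e+08 ≈ 8.576.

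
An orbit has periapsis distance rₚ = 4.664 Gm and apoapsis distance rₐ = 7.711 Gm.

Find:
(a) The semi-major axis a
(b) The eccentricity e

Convert to SI: rₚ = 4.664 Gm = 4.664e+09 m; rₐ = 7.711 Gm = 7.711e+09 m.
(a) a = (rₚ + rₐ) / 2 = (4.664e+09 + 7.711e+09) / 2 ≈ 6.188e+09 m = 6.188 Gm.
(b) e = (rₐ − rₚ) / (rₐ + rₚ) = (7.711e+09 − 4.664e+09) / (7.711e+09 + 4.664e+09) ≈ 0.2462.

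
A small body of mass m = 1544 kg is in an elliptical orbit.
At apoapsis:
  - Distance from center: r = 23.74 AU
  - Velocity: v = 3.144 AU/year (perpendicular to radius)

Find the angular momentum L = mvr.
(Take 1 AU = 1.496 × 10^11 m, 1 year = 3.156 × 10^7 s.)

Convert to SI: r = 23.74 AU = 3.5515e+12 m; v = 3.144 AU/year = 14903.1 m/s.
Since v is perpendicular to r, L = m · v · r.
L = 1544 · 14903.1 · 3.5515e+12 kg·m²/s ≈ 8.172e+19 kg·m²/s.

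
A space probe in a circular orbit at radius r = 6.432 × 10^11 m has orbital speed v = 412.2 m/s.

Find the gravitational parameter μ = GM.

For a circular orbit v² = GM/r, so GM = v² · r.
GM = (412.2)² · 6.432e+11 m³/s² ≈ 1.093e+17 m³/s² = 1.093 × 10^17 m³/s².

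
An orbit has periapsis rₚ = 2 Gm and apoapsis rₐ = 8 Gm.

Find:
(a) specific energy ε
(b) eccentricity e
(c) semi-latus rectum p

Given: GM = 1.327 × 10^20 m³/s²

Convert to SI: rₚ = 2 Gm = 2e+09 m; rₐ = 8 Gm = 8e+09 m.
(a) With a = (rₚ + rₐ)/2 = 5e+09 m, ε = −GM/(2a) = −1.327e+20/(2 · 5e+09) J/kg ≈ -1.327e+10 J/kg
(b) e = (rₐ − rₚ)/(rₐ + rₚ) = (8e+09 − 2e+09)/(8e+09 + 2e+09) ≈ 0.6
(c) From a = (rₚ + rₐ)/2 = 5e+09 m and e = (rₐ − rₚ)/(rₐ + rₚ) = 0.6, p = a(1 − e²) = 5e+09 · (1 − (0.6)²) ≈ 3.2e+09 m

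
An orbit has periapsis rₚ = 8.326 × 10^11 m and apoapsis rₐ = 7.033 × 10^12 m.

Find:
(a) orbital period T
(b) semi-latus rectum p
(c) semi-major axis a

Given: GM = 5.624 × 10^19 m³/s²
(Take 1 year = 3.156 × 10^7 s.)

(a) With a = (rₚ + rₐ)/2 = 3.9328e+12 m, T = 2π √(a³/GM) = 2π √((3.9328e+12)³/5.624e+19) s ≈ 6.534e+09 s
(b) From a = (rₚ + rₐ)/2 = 3.9328e+12 m and e = (rₐ − rₚ)/(rₐ + rₚ) = 0.788293, p = a(1 − e²) = 3.9328e+12 · (1 − (0.788293)²) ≈ 1.489e+12 m
(c) a = (rₚ + rₐ)/2 = (8.326e+11 + 7.033e+12)/2 ≈ 3.933e+12 m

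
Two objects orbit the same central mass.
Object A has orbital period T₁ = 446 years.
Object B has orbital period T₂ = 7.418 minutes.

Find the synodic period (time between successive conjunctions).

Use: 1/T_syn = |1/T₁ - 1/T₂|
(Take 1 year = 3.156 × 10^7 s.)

Convert to SI: T₁ = 446 years = 1.40758e+10 s; T₂ = 7.418 minutes = 445.08 s.
T_syn = |T₁ · T₂ / (T₁ − T₂)|.
T_syn = |1.40758e+10 · 445.08 / (1.40758e+10 − 445.08)| s ≈ 445.1 s = 7.418 minutes.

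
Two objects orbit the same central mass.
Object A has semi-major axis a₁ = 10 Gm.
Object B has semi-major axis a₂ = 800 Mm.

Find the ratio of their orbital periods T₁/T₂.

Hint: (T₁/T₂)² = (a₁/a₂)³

Convert to SI: a₁ = 10 Gm = 1e+10 m; a₂ = 800 Mm = 8e+08 m.
From Kepler's third law, (T₁/T₂)² = (a₁/a₂)³, so T₁/T₂ = (a₁/a₂)^(3/2).
a₁/a₂ = 1e+10 / 8e+08 = 12.5.
T₁/T₂ = (12.5)^(3/2) ≈ 44.19.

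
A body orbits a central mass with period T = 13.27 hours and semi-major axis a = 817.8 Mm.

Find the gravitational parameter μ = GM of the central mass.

Convert to SI: T = 13.27 hours = 47772 s; a = 817.8 Mm = 8.178e+08 m.
GM = 4π² · a³ / T².
GM = 4π² · (8.178e+08)³ / (47772)² m³/s² ≈ 9.461e+18 m³/s² = 9.461 × 10^18 m³/s².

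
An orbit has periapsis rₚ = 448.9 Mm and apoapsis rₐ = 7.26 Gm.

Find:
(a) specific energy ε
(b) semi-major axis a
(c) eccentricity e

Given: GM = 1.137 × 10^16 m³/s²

Convert to SI: rₚ = 448.9 Mm = 4.489e+08 m; rₐ = 7.26 Gm = 7.26e+09 m.
(a) With a = (rₚ + rₐ)/2 = 3.85445e+09 m, ε = −GM/(2a) = −1.137e+16/(2 · 3.85445e+09) J/kg ≈ -1.475e+06 J/kg
(b) a = (rₚ + rₐ)/2 = (4.489e+08 + 7.26e+09)/2 ≈ 3.854e+09 m
(c) e = (rₐ − rₚ)/(rₐ + rₚ) = (7.26e+09 − 4.489e+08)/(7.26e+09 + 4.489e+08) ≈ 0.8835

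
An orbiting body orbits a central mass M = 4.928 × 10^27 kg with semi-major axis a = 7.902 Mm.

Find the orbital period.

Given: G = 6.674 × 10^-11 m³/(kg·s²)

Convert to SI: a = 7.902 Mm = 7.902e+06 m.
GM = G · M = 6.674e-11 · 4.928e+27 = 3.28895e+17 m³/s².
Kepler's third law: T = 2π √(a³ / GM).
Substituting a = 7.902e+06 m and GM = 3.28895e+17 m³/s²:
T = 2π √((7.902e+06)³ / 3.28895e+17) s
T ≈ 243.4 s = 4.056 minutes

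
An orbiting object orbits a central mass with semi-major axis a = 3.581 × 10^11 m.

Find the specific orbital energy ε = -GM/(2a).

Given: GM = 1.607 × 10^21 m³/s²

ε = −GM / (2a).
ε = −1.607e+21 / (2 · 3.581e+11) J/kg ≈ -2.244e+09 J/kg = -2.244 GJ/kg.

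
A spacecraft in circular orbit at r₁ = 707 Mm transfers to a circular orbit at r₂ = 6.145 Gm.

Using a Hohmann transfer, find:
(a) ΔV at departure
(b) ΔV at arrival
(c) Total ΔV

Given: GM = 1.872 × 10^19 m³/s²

Convert to SI: r₁ = 707 Mm = 7.07e+08 m; r₂ = 6.145 Gm = 6.145e+09 m.
Transfer semi-major axis: a_t = (r₁ + r₂)/2 = (7.07e+08 + 6.145e+09)/2 = 3.426e+09 m.
Circular speeds: v₁ = √(GM/r₁) = 162721 m/s, v₂ = √(GM/r₂) = 55194 m/s.
Transfer speeds (vis-viva v² = GM(2/r − 1/a_t)): v₁ᵗ = 217927 m/s, v₂ᵗ = 25073.1 m/s.
(a) ΔV₁ = |v₁ᵗ − v₁| ≈ 5.521e+04 m/s = 55.21 km/s.
(b) ΔV₂ = |v₂ − v₂ᵗ| ≈ 3.012e+04 m/s = 30.12 km/s.
(c) ΔV_total = ΔV₁ + ΔV₂ ≈ 8.533e+04 m/s = 85.33 km/s.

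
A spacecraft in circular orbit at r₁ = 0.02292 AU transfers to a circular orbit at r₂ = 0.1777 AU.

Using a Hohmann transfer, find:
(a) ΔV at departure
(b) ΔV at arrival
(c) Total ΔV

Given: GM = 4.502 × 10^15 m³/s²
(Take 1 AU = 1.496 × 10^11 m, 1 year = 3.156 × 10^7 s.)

Convert to SI: r₁ = 0.02292 AU = 3.42883e+09 m; r₂ = 0.1777 AU = 2.65839e+10 m.
Transfer semi-major axis: a_t = (r₁ + r₂)/2 = (3.42883e+09 + 2.65839e+10)/2 = 1.50064e+10 m.
Circular speeds: v₁ = √(GM/r₁) = 1145.85 m/s, v₂ = √(GM/r₂) = 411.522 m/s.
Transfer speeds (vis-viva v² = GM(2/r − 1/a_t)): v₁ᵗ = 1525.11 m/s, v₂ᵗ = 196.711 m/s.
(a) ΔV₁ = |v₁ᵗ − v₁| ≈ 379.3 m/s = 0.08001 AU/year.
(b) ΔV₂ = |v₂ − v₂ᵗ| ≈ 214.8 m/s = 0.04532 AU/year.
(c) ΔV_total = ΔV₁ + ΔV₂ ≈ 594.1 m/s = 0.1253 AU/year.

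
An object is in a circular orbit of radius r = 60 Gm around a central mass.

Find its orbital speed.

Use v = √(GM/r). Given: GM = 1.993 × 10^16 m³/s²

Convert to SI: r = 60 Gm = 6e+10 m.
For a circular orbit, gravity supplies the centripetal force, so v = √(GM / r).
v = √(1.993e+16 / 6e+10) m/s ≈ 576.3 m/s = 576.3 m/s.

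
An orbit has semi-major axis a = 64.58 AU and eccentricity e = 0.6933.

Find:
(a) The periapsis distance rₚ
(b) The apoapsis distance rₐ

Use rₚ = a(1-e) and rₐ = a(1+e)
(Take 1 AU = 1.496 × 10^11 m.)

Convert to SI: a = 64.58 AU = 9.66117e+12 m.
(a) rₚ = a(1 − e) = 9.66117e+12 · (1 − 0.6933) = 9.66117e+12 · 0.3067 ≈ 2.963e+12 m = 19.81 AU.
(b) rₐ = a(1 + e) = 9.66117e+12 · (1 + 0.6933) = 9.66117e+12 · 1.6933 ≈ 1.636e+13 m = 109.4 AU.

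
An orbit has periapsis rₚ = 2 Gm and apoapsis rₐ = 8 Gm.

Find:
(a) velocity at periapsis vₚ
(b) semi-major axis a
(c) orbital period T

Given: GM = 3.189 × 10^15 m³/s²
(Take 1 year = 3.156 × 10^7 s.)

Convert to SI: rₚ = 2 Gm = 2e+09 m; rₐ = 8 Gm = 8e+09 m.
(a) With a = (rₚ + rₐ)/2 = 5e+09 m, vₚ = √(GM (2/rₚ − 1/a)) = √(3.189e+15 · (2/2e+09 − 1/5e+09)) m/s ≈ 1597 m/s
(b) a = (rₚ + rₐ)/2 = (2e+09 + 8e+09)/2 ≈ 5e+09 m
(c) With a = (rₚ + rₐ)/2 = 5e+09 m, T = 2π √(a³/GM) = 2π √((5e+09)³/3.189e+15) s ≈ 3.934e+07 s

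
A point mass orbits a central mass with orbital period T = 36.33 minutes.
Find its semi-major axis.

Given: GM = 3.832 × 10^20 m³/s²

Convert to SI: T = 36.33 minutes = 2179.8 s.
Invert Kepler's third law: a = (GM · T² / (4π²))^(1/3).
Substituting T = 2179.8 s and GM = 3.832e+20 m³/s²:
a = (3.832e+20 · (2179.8)² / (4π²))^(1/3) m
a ≈ 3.586e+08 m = 358.6 Mm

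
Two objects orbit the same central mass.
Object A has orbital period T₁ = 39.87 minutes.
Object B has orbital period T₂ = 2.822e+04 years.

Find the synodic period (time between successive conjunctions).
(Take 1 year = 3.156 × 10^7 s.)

Convert to SI: T₁ = 39.87 minutes = 2392.2 s; T₂ = 2.822e+04 years = 8.90623e+11 s.
T_syn = |T₁ · T₂ / (T₁ − T₂)|.
T_syn = |2392.2 · 8.90623e+11 / (2392.2 − 8.90623e+11)| s ≈ 2392 s = 39.87 minutes.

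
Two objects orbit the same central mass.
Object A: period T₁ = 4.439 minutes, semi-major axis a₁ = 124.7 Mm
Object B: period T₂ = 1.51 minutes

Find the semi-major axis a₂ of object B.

Convert to SI: T₁ = 4.439 minutes = 266.34 s; a₁ = 124.7 Mm = 1.247e+08 m; T₂ = 1.51 minutes = 90.6 s.
Kepler's third law: (T₁/T₂)² = (a₁/a₂)³ ⇒ a₂ = a₁ · (T₂/T₁)^(2/3).
T₂/T₁ = 90.6 / 266.34 = 0.340167.
a₂ = 1.247e+08 · (0.340167)^(2/3) m ≈ 6.077e+07 m = 60.77 Mm.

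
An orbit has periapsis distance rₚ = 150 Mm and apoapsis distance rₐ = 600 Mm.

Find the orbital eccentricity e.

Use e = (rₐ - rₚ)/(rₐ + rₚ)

Convert to SI: rₚ = 150 Mm = 1.5e+08 m; rₐ = 600 Mm = 6e+08 m.
e = (rₐ − rₚ) / (rₐ + rₚ).
e = (6e+08 − 1.5e+08) / (6e+08 + 1.5e+08) = 4.5e+08 / 7.5e+08 ≈ 0.6.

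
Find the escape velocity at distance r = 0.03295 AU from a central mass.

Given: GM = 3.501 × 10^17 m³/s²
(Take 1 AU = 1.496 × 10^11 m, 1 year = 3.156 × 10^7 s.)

Convert to SI: r = 0.03295 AU = 4.92932e+09 m.
Escape velocity comes from setting total energy to zero: ½v² − GM/r = 0 ⇒ v_esc = √(2GM / r).
v_esc = √(2 · 3.501e+17 / 4.92932e+09) m/s ≈ 1.192e+04 m/s = 2.514 AU/year.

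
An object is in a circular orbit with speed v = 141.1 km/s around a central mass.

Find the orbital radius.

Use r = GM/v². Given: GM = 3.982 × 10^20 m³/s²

Convert to SI: v = 141.1 km/s = 141100 m/s.
For a circular orbit, v² = GM / r, so r = GM / v².
r = 3.982e+20 / (141100)² m ≈ 2e+10 m = 20 Gm.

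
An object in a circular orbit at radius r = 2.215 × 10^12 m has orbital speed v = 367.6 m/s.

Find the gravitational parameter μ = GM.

For a circular orbit v² = GM/r, so GM = v² · r.
GM = (367.6)² · 2.215e+12 m³/s² ≈ 2.993e+17 m³/s² = 2.993 × 10^17 m³/s².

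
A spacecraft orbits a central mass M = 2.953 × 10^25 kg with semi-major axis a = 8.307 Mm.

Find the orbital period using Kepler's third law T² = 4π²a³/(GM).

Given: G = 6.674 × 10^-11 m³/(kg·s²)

Convert to SI: a = 8.307 Mm = 8.307e+06 m.
GM = G · M = 6.674e-11 · 2.953e+25 = 1.97083e+15 m³/s².
Kepler's third law: T = 2π √(a³ / GM).
Substituting a = 8.307e+06 m and GM = 1.97083e+15 m³/s²:
T = 2π √((8.307e+06)³ / 1.97083e+15) s
T ≈ 3389 s = 56.48 minutes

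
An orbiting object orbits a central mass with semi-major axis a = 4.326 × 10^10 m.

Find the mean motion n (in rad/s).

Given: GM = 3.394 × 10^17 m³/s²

n = √(GM / a³).
n = √(3.394e+17 / (4.326e+10)³) rad/s ≈ 6.475e-08 rad/s.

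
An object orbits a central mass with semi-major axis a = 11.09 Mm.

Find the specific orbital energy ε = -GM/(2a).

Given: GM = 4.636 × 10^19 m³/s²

Convert to SI: a = 11.09 Mm = 1.109e+07 m.
ε = −GM / (2a).
ε = −4.636e+19 / (2 · 1.109e+07) J/kg ≈ -2.09e+12 J/kg = -2090 GJ/kg.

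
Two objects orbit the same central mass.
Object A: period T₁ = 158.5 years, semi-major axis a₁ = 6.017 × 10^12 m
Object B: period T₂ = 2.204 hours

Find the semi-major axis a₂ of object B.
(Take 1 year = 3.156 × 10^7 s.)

Convert to SI: T₁ = 158.5 years = 5.00226e+09 s; T₂ = 2.204 hours = 7934.4 s.
Kepler's third law: (T₁/T₂)² = (a₁/a₂)³ ⇒ a₂ = a₁ · (T₂/T₁)^(2/3).
T₂/T₁ = 7934.4 / 5.00226e+09 = 1.58616e-06.
a₂ = 6.017e+12 · (1.58616e-06)^(2/3) m ≈ 8.184e+08 m = 8.184 × 10^8 m.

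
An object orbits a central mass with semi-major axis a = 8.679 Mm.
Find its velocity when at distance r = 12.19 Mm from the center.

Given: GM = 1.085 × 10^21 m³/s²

Convert to SI: a = 8.679 Mm = 8.679e+06 m; r = 12.19 Mm = 1.219e+07 m.
Vis-viva: v = √(GM · (2/r − 1/a)).
2/r − 1/a = 2/1.219e+07 − 1/8.679e+06 = 4.88483e-08 m⁻¹.
v = √(1.085e+21 · 4.88483e-08) m/s ≈ 7.28e+06 m/s = 7280 km/s.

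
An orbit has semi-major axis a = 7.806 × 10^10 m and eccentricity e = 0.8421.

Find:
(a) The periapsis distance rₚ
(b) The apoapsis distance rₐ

(a) rₚ = a(1 − e) = 7.806e+10 · (1 − 0.8421) = 7.806e+10 · 0.1579 ≈ 1.233e+10 m = 1.233 × 10^10 m.
(b) rₐ = a(1 + e) = 7.806e+10 · (1 + 0.8421) = 7.806e+10 · 1.8421 ≈ 1.438e+11 m = 1.438 × 10^11 m.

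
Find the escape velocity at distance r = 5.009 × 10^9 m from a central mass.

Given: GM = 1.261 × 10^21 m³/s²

Escape velocity comes from setting total energy to zero: ½v² − GM/r = 0 ⇒ v_esc = √(2GM / r).
v_esc = √(2 · 1.261e+21 / 5.009e+09) m/s ≈ 7.096e+05 m/s = 709.6 km/s.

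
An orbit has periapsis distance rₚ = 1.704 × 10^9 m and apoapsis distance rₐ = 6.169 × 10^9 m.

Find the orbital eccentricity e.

e = (rₐ − rₚ) / (rₐ + rₚ).
e = (6.169e+09 − 1.704e+09) / (6.169e+09 + 1.704e+09) = 4.465e+09 / 7.873e+09 ≈ 0.5671.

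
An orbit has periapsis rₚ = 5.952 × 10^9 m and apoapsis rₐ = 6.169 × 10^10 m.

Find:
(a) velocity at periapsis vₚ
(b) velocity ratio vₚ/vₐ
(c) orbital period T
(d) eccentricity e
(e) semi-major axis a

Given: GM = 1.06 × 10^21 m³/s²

(a) With a = (rₚ + rₐ)/2 = 3.3821e+10 m, vₚ = √(GM (2/rₚ − 1/a)) = √(1.06e+21 · (2/5.952e+09 − 1/3.3821e+10)) m/s ≈ 5.699e+05 m/s
(b) Conservation of angular momentum (rₚvₚ = rₐvₐ) gives vₚ/vₐ = rₐ/rₚ = 6.169e+10/5.952e+09 ≈ 10.36
(c) With a = (rₚ + rₐ)/2 = 3.3821e+10 m, T = 2π √(a³/GM) = 2π √((3.3821e+10)³/1.06e+21) s ≈ 1.2e+06 s
(d) e = (rₐ − rₚ)/(rₐ + rₚ) = (6.169e+10 − 5.952e+09)/(6.169e+10 + 5.952e+09) ≈ 0.824
(e) a = (rₚ + rₐ)/2 = (5.952e+09 + 6.169e+10)/2 ≈ 3.382e+10 m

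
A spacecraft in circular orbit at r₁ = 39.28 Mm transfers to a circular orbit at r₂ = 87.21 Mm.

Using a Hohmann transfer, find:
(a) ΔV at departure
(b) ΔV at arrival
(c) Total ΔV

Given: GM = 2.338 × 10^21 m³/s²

Convert to SI: r₁ = 39.28 Mm = 3.928e+07 m; r₂ = 87.21 Mm = 8.721e+07 m.
Transfer semi-major axis: a_t = (r₁ + r₂)/2 = (3.928e+07 + 8.721e+07)/2 = 6.3245e+07 m.
Circular speeds: v₁ = √(GM/r₁) = 7.71501e+06 m/s, v₂ = √(GM/r₂) = 5.17773e+06 m/s.
Transfer speeds (vis-viva v² = GM(2/r − 1/a_t)): v₁ᵗ = 9.05955e+06 m/s, v₂ᵗ = 4.08048e+06 m/s.
(a) ΔV₁ = |v₁ᵗ − v₁| ≈ 1.345e+06 m/s = 1345 km/s.
(b) ΔV₂ = |v₂ − v₂ᵗ| ≈ 1.097e+06 m/s = 1097 km/s.
(c) ΔV_total = ΔV₁ + ΔV₂ ≈ 2.442e+06 m/s = 2442 km/s.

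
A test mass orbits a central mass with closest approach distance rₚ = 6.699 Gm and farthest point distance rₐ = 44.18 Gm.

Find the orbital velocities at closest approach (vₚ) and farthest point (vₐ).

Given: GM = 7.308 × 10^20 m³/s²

Convert to SI: rₚ = 6.699 Gm = 6.699e+09 m; rₐ = 44.18 Gm = 4.418e+10 m.
Use the vis-viva equation v² = GM(2/r − 1/a) with a = (rₚ + rₐ)/2 = (6.699e+09 + 4.418e+10)/2 = 2.54395e+10 m.
vₚ = √(GM · (2/rₚ − 1/a)) = √(7.308e+20 · (2/6.699e+09 − 1/2.54395e+10)) m/s ≈ 4.353e+05 m/s = 435.3 km/s.
vₐ = √(GM · (2/rₐ − 1/a)) = √(7.308e+20 · (2/4.418e+10 − 1/2.54395e+10)) m/s ≈ 6.6e+04 m/s = 66 km/s.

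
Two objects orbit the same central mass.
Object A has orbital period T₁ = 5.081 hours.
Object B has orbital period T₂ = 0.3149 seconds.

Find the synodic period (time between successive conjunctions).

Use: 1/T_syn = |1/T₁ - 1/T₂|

Convert to SI: T₁ = 5.081 hours = 18291.6 s.
T_syn = |T₁ · T₂ / (T₁ − T₂)|.
T_syn = |18291.6 · 0.3149 / (18291.6 − 0.3149)| s ≈ 0.3149 s = 0.3149 seconds.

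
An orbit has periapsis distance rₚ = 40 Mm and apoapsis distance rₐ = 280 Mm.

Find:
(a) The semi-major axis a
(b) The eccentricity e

Convert to SI: rₚ = 40 Mm = 4e+07 m; rₐ = 280 Mm = 2.8e+08 m.
(a) a = (rₚ + rₐ) / 2 = (4e+07 + 2.8e+08) / 2 ≈ 1.6e+08 m = 160 Mm.
(b) e = (rₐ − rₚ) / (rₐ + rₚ) = (2.8e+08 − 4e+07) / (2.8e+08 + 4e+07) ≈ 0.75.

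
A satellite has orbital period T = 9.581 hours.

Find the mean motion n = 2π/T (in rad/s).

Convert to SI: T = 9.581 hours = 34491.6 s.
n = 2π / T.
n = 2π / 34491.6 s ≈ 0.0001822 rad/s.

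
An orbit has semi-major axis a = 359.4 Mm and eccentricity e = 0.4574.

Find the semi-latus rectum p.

Convert to SI: a = 359.4 Mm = 3.594e+08 m.
p = a (1 − e²).
p = 3.594e+08 · (1 − (0.4574)²) = 3.594e+08 · 0.790785 ≈ 2.842e+08 m = 284.2 Mm.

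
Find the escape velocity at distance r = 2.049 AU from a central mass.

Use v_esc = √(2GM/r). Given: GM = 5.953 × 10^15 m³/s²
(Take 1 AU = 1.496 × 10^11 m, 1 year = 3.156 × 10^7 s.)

Convert to SI: r = 2.049 AU = 3.0653e+11 m.
Escape velocity comes from setting total energy to zero: ½v² − GM/r = 0 ⇒ v_esc = √(2GM / r).
v_esc = √(2 · 5.953e+15 / 3.0653e+11) m/s ≈ 197.1 m/s = 0.04158 AU/year.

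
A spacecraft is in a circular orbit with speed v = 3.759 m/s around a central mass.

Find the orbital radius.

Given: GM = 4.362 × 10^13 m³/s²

For a circular orbit, v² = GM / r, so r = GM / v².
r = 4.362e+13 / (3.759)² m ≈ 3.087e+12 m = 3.087 Tm.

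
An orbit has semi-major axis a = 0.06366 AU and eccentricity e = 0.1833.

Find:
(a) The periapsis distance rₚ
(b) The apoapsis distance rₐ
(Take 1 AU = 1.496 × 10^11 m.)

Convert to SI: a = 0.06366 AU = 9.52354e+09 m.
(a) rₚ = a(1 − e) = 9.52354e+09 · (1 − 0.1833) = 9.52354e+09 · 0.8167 ≈ 7.778e+09 m = 0.05199 AU.
(b) rₐ = a(1 + e) = 9.52354e+09 · (1 + 0.1833) = 9.52354e+09 · 1.1833 ≈ 1.127e+10 m = 0.07533 AU.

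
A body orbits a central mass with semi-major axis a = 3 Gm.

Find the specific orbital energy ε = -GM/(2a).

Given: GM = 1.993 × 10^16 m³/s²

Convert to SI: a = 3 Gm = 3e+09 m.
ε = −GM / (2a).
ε = −1.993e+16 / (2 · 3e+09) J/kg ≈ -3.322e+06 J/kg = -3.322 MJ/kg.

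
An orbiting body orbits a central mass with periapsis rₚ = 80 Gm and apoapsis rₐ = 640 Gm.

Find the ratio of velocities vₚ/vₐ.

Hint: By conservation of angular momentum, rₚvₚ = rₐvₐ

Convert to SI: rₚ = 80 Gm = 8e+10 m; rₐ = 640 Gm = 6.4e+11 m.
Conservation of angular momentum gives rₚvₚ = rₐvₐ, so vₚ/vₐ = rₐ/rₚ.
vₚ/vₐ = 6.4e+11 / 8e+10 ≈ 8.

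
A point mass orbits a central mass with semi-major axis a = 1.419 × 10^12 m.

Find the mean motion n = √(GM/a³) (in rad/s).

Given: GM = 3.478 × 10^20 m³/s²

n = √(GM / a³).
n = √(3.478e+20 / (1.419e+12)³) rad/s ≈ 1.103e-08 rad/s.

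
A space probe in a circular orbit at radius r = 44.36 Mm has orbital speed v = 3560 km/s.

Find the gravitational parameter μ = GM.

Convert to SI: r = 44.36 Mm = 4.436e+07 m; v = 3560 km/s = 3.56e+06 m/s.
For a circular orbit v² = GM/r, so GM = v² · r.
GM = (3.56e+06)² · 4.436e+07 m³/s² ≈ 5.622e+20 m³/s² = 5.622 × 10^20 m³/s².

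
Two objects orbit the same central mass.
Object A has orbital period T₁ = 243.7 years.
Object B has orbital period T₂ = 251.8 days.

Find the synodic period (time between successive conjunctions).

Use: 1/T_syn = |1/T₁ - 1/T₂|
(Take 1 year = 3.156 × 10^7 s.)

Convert to SI: T₁ = 243.7 years = 7.69117e+09 s; T₂ = 251.8 days = 2.17555e+07 s.
T_syn = |T₁ · T₂ / (T₁ − T₂)|.
T_syn = |7.69117e+09 · 2.17555e+07 / (7.69117e+09 − 2.17555e+07)| s ≈ 2.182e+07 s = 252.5 days.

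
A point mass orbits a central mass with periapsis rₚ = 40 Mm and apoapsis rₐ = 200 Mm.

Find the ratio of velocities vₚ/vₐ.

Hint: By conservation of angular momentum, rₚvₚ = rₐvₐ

Convert to SI: rₚ = 40 Mm = 4e+07 m; rₐ = 200 Mm = 2e+08 m.
Conservation of angular momentum gives rₚvₚ = rₐvₐ, so vₚ/vₐ = rₐ/rₚ.
vₚ/vₐ = 2e+08 / 4e+07 ≈ 5.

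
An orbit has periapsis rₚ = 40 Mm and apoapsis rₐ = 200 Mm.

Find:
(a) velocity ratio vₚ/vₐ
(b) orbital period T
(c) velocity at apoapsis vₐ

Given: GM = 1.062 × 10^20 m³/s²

Convert to SI: rₚ = 40 Mm = 4e+07 m; rₐ = 200 Mm = 2e+08 m.
(a) Conservation of angular momentum (rₚvₚ = rₐvₐ) gives vₚ/vₐ = rₐ/rₚ = 2e+08/4e+07 ≈ 5
(b) With a = (rₚ + rₐ)/2 = 1.2e+08 m, T = 2π √(a³/GM) = 2π √((1.2e+08)³/1.062e+20) s ≈ 801.5 s
(c) With a = (rₚ + rₐ)/2 = 1.2e+08 m, vₐ = √(GM (2/rₐ − 1/a)) = √(1.062e+20 · (2/2e+08 − 1/1.2e+08)) m/s ≈ 4.207e+05 m/s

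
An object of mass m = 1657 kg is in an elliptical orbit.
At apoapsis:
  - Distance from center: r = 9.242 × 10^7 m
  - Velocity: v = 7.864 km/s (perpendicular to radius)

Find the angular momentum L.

Convert to SI: v = 7.864 km/s = 7864 m/s.
Since v is perpendicular to r, L = m · v · r.
L = 1657 · 7864 · 9.242e+07 kg·m²/s ≈ 1.204e+15 kg·m²/s.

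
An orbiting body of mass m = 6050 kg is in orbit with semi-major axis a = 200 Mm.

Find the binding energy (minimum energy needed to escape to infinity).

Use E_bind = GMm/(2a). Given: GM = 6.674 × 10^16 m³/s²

Convert to SI: a = 200 Mm = 2e+08 m.
Total orbital energy is E = −GMm/(2a); binding energy is E_bind = −E = GMm/(2a).
E_bind = 6.674e+16 · 6050 / (2 · 2e+08) J ≈ 1.009e+12 J = 1.009 TJ.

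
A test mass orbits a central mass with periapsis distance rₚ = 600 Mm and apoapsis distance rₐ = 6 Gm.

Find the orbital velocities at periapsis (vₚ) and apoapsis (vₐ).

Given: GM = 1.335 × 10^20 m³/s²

Convert to SI: rₚ = 600 Mm = 6e+08 m; rₐ = 6 Gm = 6e+09 m.
Use the vis-viva equation v² = GM(2/r − 1/a) with a = (rₚ + rₐ)/2 = (6e+08 + 6e+09)/2 = 3.3e+09 m.
vₚ = √(GM · (2/rₚ − 1/a)) = √(1.335e+20 · (2/6e+08 − 1/3.3e+09)) m/s ≈ 6.36e+05 m/s = 636 km/s.
vₐ = √(GM · (2/rₐ − 1/a)) = √(1.335e+20 · (2/6e+09 − 1/3.3e+09)) m/s ≈ 6.36e+04 m/s = 63.6 km/s.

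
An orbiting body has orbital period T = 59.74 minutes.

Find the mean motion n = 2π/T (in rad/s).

Convert to SI: T = 59.74 minutes = 3584.4 s.
n = 2π / T.
n = 2π / 3584.4 s ≈ 0.001753 rad/s.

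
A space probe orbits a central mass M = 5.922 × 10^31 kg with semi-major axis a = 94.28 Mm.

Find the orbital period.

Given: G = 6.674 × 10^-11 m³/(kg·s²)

Convert to SI: a = 94.28 Mm = 9.428e+07 m.
GM = G · M = 6.674e-11 · 5.922e+31 = 3.95234e+21 m³/s².
Kepler's third law: T = 2π √(a³ / GM).
Substituting a = 9.428e+07 m and GM = 3.95234e+21 m³/s²:
T = 2π √((9.428e+07)³ / 3.95234e+21) s
T ≈ 91.49 s = 1.525 minutes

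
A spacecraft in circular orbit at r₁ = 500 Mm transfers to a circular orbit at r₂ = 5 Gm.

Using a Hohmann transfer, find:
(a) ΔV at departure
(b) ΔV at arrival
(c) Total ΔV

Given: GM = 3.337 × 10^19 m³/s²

Convert to SI: r₁ = 500 Mm = 5e+08 m; r₂ = 5 Gm = 5e+09 m.
Transfer semi-major axis: a_t = (r₁ + r₂)/2 = (5e+08 + 5e+09)/2 = 2.75e+09 m.
Circular speeds: v₁ = √(GM/r₁) = 258341 m/s, v₂ = √(GM/r₂) = 81694.6 m/s.
Transfer speeds (vis-viva v² = GM(2/r − 1/a_t)): v₁ᵗ = 348347 m/s, v₂ᵗ = 34834.7 m/s.
(a) ΔV₁ = |v₁ᵗ − v₁| ≈ 9.001e+04 m/s = 90.01 km/s.
(b) ΔV₂ = |v₂ − v₂ᵗ| ≈ 4.686e+04 m/s = 46.86 km/s.
(c) ΔV_total = ΔV₁ + ΔV₂ ≈ 1.369e+05 m/s = 136.9 km/s.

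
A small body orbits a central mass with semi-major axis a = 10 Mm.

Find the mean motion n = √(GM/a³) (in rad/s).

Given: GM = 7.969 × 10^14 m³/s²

Convert to SI: a = 10 Mm = 1e+07 m.
n = √(GM / a³).
n = √(7.969e+14 / (1e+07)³) rad/s ≈ 0.0008927 rad/s.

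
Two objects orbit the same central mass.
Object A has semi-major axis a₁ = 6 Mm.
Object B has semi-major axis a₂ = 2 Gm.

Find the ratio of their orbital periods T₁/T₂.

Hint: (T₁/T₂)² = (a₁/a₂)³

Convert to SI: a₁ = 6 Mm = 6e+06 m; a₂ = 2 Gm = 2e+09 m.
From Kepler's third law, (T₁/T₂)² = (a₁/a₂)³, so T₁/T₂ = (a₁/a₂)^(3/2).
a₁/a₂ = 6e+06 / 2e+09 = 0.003.
T₁/T₂ = (0.003)^(3/2) ≈ 0.0001643.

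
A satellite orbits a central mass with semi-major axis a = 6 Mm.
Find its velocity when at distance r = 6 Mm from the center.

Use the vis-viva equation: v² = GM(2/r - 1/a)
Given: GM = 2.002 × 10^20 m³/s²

Convert to SI: a = 6 Mm = 6e+06 m; r = 6 Mm = 6e+06 m.
Vis-viva: v = √(GM · (2/r − 1/a)).
2/r − 1/a = 2/6e+06 − 1/6e+06 = 1.66667e-07 m⁻¹.
v = √(2.002e+20 · 1.66667e-07) m/s ≈ 5.776e+06 m/s = 5776 km/s.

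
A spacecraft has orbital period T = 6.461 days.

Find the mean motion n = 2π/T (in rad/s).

Convert to SI: T = 6.461 days = 558230 s.
n = 2π / T.
n = 2π / 558230 s ≈ 1.126e-05 rad/s.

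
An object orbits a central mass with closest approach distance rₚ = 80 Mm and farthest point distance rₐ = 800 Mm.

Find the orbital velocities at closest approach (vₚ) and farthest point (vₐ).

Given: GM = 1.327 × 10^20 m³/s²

Convert to SI: rₚ = 80 Mm = 8e+07 m; rₐ = 800 Mm = 8e+08 m.
Use the vis-viva equation v² = GM(2/r − 1/a) with a = (rₚ + rₐ)/2 = (8e+07 + 8e+08)/2 = 4.4e+08 m.
vₚ = √(GM · (2/rₚ − 1/a)) = √(1.327e+20 · (2/8e+07 − 1/4.4e+08)) m/s ≈ 1.737e+06 m/s = 1737 km/s.
vₐ = √(GM · (2/rₐ − 1/a)) = √(1.327e+20 · (2/8e+08 − 1/4.4e+08)) m/s ≈ 1.737e+05 m/s = 173.7 km/s.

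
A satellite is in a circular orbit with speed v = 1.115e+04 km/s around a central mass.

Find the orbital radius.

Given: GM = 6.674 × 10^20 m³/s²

Convert to SI: v = 1.115e+04 km/s = 1.115e+07 m/s.
For a circular orbit, v² = GM / r, so r = GM / v².
r = 6.674e+20 / (1.115e+07)² m ≈ 5.368e+06 m = 5.368 × 10^6 m.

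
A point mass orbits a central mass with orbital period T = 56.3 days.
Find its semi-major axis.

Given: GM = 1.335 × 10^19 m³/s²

Convert to SI: T = 56.3 days = 4.86432e+06 s.
Invert Kepler's third law: a = (GM · T² / (4π²))^(1/3).
Substituting T = 4.86432e+06 s and GM = 1.335e+19 m³/s²:
a = (1.335e+19 · (4.86432e+06)² / (4π²))^(1/3) m
a ≈ 2e+10 m = 20 Gm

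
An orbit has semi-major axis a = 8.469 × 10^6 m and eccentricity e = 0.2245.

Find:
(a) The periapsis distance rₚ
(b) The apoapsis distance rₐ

(a) rₚ = a(1 − e) = 8.469e+06 · (1 − 0.2245) = 8.469e+06 · 0.7755 ≈ 6.568e+06 m = 6.568 × 10^6 m.
(b) rₐ = a(1 + e) = 8.469e+06 · (1 + 0.2245) = 8.469e+06 · 1.2245 ≈ 1.037e+07 m = 1.037 × 10^7 m.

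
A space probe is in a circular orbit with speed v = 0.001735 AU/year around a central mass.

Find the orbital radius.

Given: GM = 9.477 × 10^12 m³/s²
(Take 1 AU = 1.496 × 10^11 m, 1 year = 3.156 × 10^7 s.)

Convert to SI: v = 0.001735 AU/year = 8.22421 m/s.
For a circular orbit, v² = GM / r, so r = GM / v².
r = 9.477e+12 / (8.22421)² m ≈ 1.401e+11 m = 0.9366 AU.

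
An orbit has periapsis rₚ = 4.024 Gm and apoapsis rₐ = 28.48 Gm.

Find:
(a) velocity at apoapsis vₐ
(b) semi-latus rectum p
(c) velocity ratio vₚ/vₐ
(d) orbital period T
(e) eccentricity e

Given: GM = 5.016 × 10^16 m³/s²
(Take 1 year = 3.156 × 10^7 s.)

Convert to SI: rₚ = 4.024 Gm = 4.024e+09 m; rₐ = 28.48 Gm = 2.848e+10 m.
(a) With a = (rₚ + rₐ)/2 = 1.6252e+10 m, vₐ = √(GM (2/rₐ − 1/a)) = √(5.016e+16 · (2/2.848e+10 − 1/1.6252e+10)) m/s ≈ 660.4 m/s
(b) From a = (rₚ + rₐ)/2 = 1.6252e+10 m and e = (rₐ − rₚ)/(rₐ + rₚ) = 0.7524, p = a(1 − e²) = 1.6252e+10 · (1 − (0.7524)²) ≈ 7.052e+09 m
(c) Conservation of angular momentum (rₚvₚ = rₐvₐ) gives vₚ/vₐ = rₐ/rₚ = 2.848e+10/4.024e+09 ≈ 7.078
(d) With a = (rₚ + rₐ)/2 = 1.6252e+10 m, T = 2π √(a³/GM) = 2π √((1.6252e+10)³/5.016e+16) s ≈ 5.812e+07 s
(e) e = (rₐ − rₚ)/(rₐ + rₚ) = (2.848e+10 − 4.024e+09)/(2.848e+10 + 4.024e+09) ≈ 0.7524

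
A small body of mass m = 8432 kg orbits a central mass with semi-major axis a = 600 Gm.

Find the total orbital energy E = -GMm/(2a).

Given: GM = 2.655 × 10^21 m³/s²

Convert to SI: a = 600 Gm = 6e+11 m.
E = −GMm / (2a).
E = −2.655e+21 · 8432 / (2 · 6e+11) J ≈ -1.866e+13 J = -18.66 TJ.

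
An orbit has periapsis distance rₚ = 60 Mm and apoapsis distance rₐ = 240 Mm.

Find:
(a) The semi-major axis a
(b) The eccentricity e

Convert to SI: rₚ = 60 Mm = 6e+07 m; rₐ = 240 Mm = 2.4e+08 m.
(a) a = (rₚ + rₐ) / 2 = (6e+07 + 2.4e+08) / 2 ≈ 1.5e+08 m = 150 Mm.
(b) e = (rₐ − rₚ) / (rₐ + rₚ) = (2.4e+08 − 6e+07) / (2.4e+08 + 6e+07) ≈ 0.6.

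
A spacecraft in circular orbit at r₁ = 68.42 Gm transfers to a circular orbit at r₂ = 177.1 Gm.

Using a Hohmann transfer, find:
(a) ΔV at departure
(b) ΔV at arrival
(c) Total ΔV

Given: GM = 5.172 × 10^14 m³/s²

Convert to SI: r₁ = 68.42 Gm = 6.842e+10 m; r₂ = 177.1 Gm = 1.771e+11 m.
Transfer semi-major axis: a_t = (r₁ + r₂)/2 = (6.842e+10 + 1.771e+11)/2 = 1.2276e+11 m.
Circular speeds: v₁ = √(GM/r₁) = 86.9436 m/s, v₂ = √(GM/r₂) = 54.0406 m/s.
Transfer speeds (vis-viva v² = GM(2/r − 1/a_t)): v₁ᵗ = 104.428 m/s, v₂ᵗ = 40.3444 m/s.
(a) ΔV₁ = |v₁ᵗ − v₁| ≈ 17.48 m/s = 17.48 m/s.
(b) ΔV₂ = |v₂ − v₂ᵗ| ≈ 13.7 m/s = 13.7 m/s.
(c) ΔV_total = ΔV₁ + ΔV₂ ≈ 31.18 m/s = 31.18 m/s.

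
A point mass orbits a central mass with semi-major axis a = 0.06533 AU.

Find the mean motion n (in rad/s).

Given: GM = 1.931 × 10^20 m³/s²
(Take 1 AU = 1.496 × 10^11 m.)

Convert to SI: a = 0.06533 AU = 9.77337e+09 m.
n = √(GM / a³).
n = √(1.931e+20 / (9.77337e+09)³) rad/s ≈ 1.438e-05 rad/s.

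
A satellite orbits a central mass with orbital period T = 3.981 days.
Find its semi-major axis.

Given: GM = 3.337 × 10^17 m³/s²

Convert to SI: T = 3.981 days = 343958 s.
Invert Kepler's third law: a = (GM · T² / (4π²))^(1/3).
Substituting T = 343958 s and GM = 3.337e+17 m³/s²:
a = (3.337e+17 · (343958)² / (4π²))^(1/3) m
a ≈ 1e+09 m = 1 Gm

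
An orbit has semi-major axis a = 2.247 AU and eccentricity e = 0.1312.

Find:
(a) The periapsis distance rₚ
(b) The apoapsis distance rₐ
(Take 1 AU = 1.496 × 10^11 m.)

Convert to SI: a = 2.247 AU = 3.36151e+11 m.
(a) rₚ = a(1 − e) = 3.36151e+11 · (1 − 0.1312) = 3.36151e+11 · 0.8688 ≈ 2.92e+11 m = 1.952 AU.
(b) rₐ = a(1 + e) = 3.36151e+11 · (1 + 0.1312) = 3.36151e+11 · 1.1312 ≈ 3.803e+11 m = 2.542 AU.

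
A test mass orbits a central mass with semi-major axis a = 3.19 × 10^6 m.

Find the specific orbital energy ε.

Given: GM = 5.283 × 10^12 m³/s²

ε = −GM / (2a).
ε = −5.283e+12 / (2 · 3.19e+06) J/kg ≈ -8.281e+05 J/kg = -828.1 kJ/kg.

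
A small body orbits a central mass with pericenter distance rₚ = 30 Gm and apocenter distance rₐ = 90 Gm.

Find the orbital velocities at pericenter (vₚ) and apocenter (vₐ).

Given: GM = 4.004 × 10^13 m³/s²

Convert to SI: rₚ = 30 Gm = 3e+10 m; rₐ = 90 Gm = 9e+10 m.
Use the vis-viva equation v² = GM(2/r − 1/a) with a = (rₚ + rₐ)/2 = (3e+10 + 9e+10)/2 = 6e+10 m.
vₚ = √(GM · (2/rₚ − 1/a)) = √(4.004e+13 · (2/3e+10 − 1/6e+10)) m/s ≈ 44.74 m/s = 44.74 m/s.
vₐ = √(GM · (2/rₐ − 1/a)) = √(4.004e+13 · (2/9e+10 − 1/6e+10)) m/s ≈ 14.91 m/s = 14.91 m/s.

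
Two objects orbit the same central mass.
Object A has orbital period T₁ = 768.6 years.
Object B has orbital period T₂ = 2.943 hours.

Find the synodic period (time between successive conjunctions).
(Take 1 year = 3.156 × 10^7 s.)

Convert to SI: T₁ = 768.6 years = 2.4257e+10 s; T₂ = 2.943 hours = 10594.8 s.
T_syn = |T₁ · T₂ / (T₁ − T₂)|.
T_syn = |2.4257e+10 · 10594.8 / (2.4257e+10 − 10594.8)| s ≈ 1.059e+04 s = 2.943 hours.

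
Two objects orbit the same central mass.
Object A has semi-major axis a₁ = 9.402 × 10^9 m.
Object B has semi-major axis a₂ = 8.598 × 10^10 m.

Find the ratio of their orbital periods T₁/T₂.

From Kepler's third law, (T₁/T₂)² = (a₁/a₂)³, so T₁/T₂ = (a₁/a₂)^(3/2).
a₁/a₂ = 9.402e+09 / 8.598e+10 = 0.109351.
T₁/T₂ = (0.109351)^(3/2) ≈ 0.03616.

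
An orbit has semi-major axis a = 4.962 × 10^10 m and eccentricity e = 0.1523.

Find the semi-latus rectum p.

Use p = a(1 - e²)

p = a (1 − e²).
p = 4.962e+10 · (1 − (0.1523)²) = 4.962e+10 · 0.976805 ≈ 4.847e+10 m = 4.847 × 10^10 m.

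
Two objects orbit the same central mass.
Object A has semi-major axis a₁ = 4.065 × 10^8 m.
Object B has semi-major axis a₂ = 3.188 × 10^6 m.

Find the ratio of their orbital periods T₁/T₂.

From Kepler's third law, (T₁/T₂)² = (a₁/a₂)³, so T₁/T₂ = (a₁/a₂)^(3/2).
a₁/a₂ = 4.065e+08 / 3.188e+06 = 127.509.
T₁/T₂ = (127.509)^(3/2) ≈ 1440.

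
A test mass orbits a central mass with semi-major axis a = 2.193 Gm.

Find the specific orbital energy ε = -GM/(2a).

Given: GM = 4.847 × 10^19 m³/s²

Convert to SI: a = 2.193 Gm = 2.193e+09 m.
ε = −GM / (2a).
ε = −4.847e+19 / (2 · 2.193e+09) J/kg ≈ -1.105e+10 J/kg = -11.05 GJ/kg.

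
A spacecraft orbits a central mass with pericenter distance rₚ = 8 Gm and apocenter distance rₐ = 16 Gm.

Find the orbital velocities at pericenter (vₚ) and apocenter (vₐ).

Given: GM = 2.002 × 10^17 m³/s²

Convert to SI: rₚ = 8 Gm = 8e+09 m; rₐ = 16 Gm = 1.6e+10 m.
Use the vis-viva equation v² = GM(2/r − 1/a) with a = (rₚ + rₐ)/2 = (8e+09 + 1.6e+10)/2 = 1.2e+10 m.
vₚ = √(GM · (2/rₚ − 1/a)) = √(2.002e+17 · (2/8e+09 − 1/1.2e+10)) m/s ≈ 5776 m/s = 5.776 km/s.
vₐ = √(GM · (2/rₐ − 1/a)) = √(2.002e+17 · (2/1.6e+10 − 1/1.2e+10)) m/s ≈ 2888 m/s = 2.888 km/s.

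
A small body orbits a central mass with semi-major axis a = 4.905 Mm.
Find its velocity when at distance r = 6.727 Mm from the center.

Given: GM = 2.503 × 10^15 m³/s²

Convert to SI: a = 4.905 Mm = 4.905e+06 m; r = 6.727 Mm = 6.727e+06 m.
Vis-viva: v = √(GM · (2/r − 1/a)).
2/r − 1/a = 2/6.727e+06 − 1/4.905e+06 = 9.34358e-08 m⁻¹.
v = √(2.503e+15 · 9.34358e-08) m/s ≈ 1.529e+04 m/s = 15.29 km/s.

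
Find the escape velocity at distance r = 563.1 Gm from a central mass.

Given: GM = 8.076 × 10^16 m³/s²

Convert to SI: r = 563.1 Gm = 5.631e+11 m.
Escape velocity comes from setting total energy to zero: ½v² − GM/r = 0 ⇒ v_esc = √(2GM / r).
v_esc = √(2 · 8.076e+16 / 5.631e+11) m/s ≈ 535.6 m/s = 535.6 m/s.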